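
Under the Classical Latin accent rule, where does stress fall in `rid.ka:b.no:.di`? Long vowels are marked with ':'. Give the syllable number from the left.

Classical Latin: stress the penult if heavy (long vowel or closed), else the antepenult.
Weights: 2 ka:b H, 3 no: H, 4 di L.
The penult (syllable 3, no:) is heavy, so it takes stress.
Stress on syllable 3: rid.ka:b.ˈno:.di.

3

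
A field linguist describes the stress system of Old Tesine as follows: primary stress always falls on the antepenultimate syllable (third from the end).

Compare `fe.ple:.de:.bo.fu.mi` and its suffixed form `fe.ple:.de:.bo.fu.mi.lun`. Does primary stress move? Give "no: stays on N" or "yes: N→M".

yes: 4→5

Base `fe.ple:.de:.bo.fu.mi` (6 syllables):
  The word has 6 syllables; the antepenultimate syllable (third from the end) is syllable 4 (bo).
  → primary stress on syllable 4.
Suffixed `fe.ple:.de:.bo.fu.mi.lun` (7 syllables):
  The word has 7 syllables; the antepenultimate syllable (third from the end) is syllable 5 (fu).
  → primary stress on syllable 5.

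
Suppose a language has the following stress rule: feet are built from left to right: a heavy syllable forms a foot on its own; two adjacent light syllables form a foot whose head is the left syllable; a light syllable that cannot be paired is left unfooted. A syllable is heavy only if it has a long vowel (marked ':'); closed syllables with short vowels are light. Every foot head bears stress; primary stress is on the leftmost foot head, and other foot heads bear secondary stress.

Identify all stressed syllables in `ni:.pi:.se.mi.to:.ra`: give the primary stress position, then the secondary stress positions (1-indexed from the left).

Weights: 1 ni: H, 2 pi: H, 3 se L, 4 mi L, 5 to: H, 6 ra L.
Parse left to right (heavy = foot alone; LL = one foot; stranded L unfooted): (ˈni:) (ˈpi:) (ˈse.mi) (ˈto:) ra.
Foot heads: 1, 2, 3, 5.
Primary stress on the leftmost head = syllable 1.
Secondary stress on 2, 3, 5: ˈni:.ˌpi:.ˌse.mi.ˌto:.ra.

primary 1, secondary 2, 3, 5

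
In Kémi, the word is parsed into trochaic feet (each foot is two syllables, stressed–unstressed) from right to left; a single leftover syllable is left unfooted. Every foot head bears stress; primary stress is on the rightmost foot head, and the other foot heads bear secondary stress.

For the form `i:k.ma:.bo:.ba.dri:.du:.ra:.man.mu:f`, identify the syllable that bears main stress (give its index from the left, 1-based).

Parse right to left into trochaic (ˈσσ) feet: i:k (ˈma:.bo:) (ˈba.dri:) (ˈdu:.ra:) (ˈman.mu:f). Syllable 1 is left unfooted.
Foot heads (stressed positions): 2, 4, 6, 8.
End Rule Rightmost: primary stress on the rightmost head = syllable 8.
Primary stress: syllable 8 → i:k.ma:.bo:.ba.dri:.du:.ra:.ˈman.mu:f.

8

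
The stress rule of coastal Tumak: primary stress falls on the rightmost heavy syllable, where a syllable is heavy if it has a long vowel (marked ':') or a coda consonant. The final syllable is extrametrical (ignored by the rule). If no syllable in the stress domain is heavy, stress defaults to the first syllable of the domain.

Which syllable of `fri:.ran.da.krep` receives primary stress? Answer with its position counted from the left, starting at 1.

2

The final syllable (4, krep) is extrametrical; the stress domain is syllables 1–3.
Weights: 1 fri: H, 2 ran H, 3 da L.
Heavy syllables in the domain: 1, 2. The rightmost is syllable 2 (ran).
Primary stress: syllable 2 → fri:.ˈran.da.krep.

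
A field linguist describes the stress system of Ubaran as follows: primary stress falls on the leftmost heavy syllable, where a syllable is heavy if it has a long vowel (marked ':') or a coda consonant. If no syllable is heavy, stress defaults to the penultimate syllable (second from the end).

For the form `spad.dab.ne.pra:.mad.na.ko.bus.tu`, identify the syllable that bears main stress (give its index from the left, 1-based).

1

Weights: 1 spad H, 2 dab H, 3 ne L, 4 pra: H, 5 mad H, 6 na L, 7 ko L, 8 bus H, 9 tu L.
Heavy syllables in the domain: 1, 2, 4, 5, 8. The leftmost is syllable 1 (spad).
Primary stress: syllable 1 → ˈspad.dab.ne.pra:.mad.na.ko.bus.tu.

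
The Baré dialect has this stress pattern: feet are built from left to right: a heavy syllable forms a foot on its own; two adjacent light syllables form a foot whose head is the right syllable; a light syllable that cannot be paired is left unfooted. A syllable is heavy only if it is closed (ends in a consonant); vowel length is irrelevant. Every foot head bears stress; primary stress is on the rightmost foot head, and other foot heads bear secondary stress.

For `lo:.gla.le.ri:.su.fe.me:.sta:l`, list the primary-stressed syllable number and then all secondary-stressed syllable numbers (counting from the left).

primary 8, secondary 2, 4, 6

Weights: 1 lo: L, 2 gla L, 3 le L, 4 ri: L, 5 su L, 6 fe L, 7 me: L, 8 sta:l H.
Parse left to right (heavy = foot alone; LL = one foot; stranded L unfooted): (lo:.ˈgla) (le.ˈri:) (su.ˈfe) me: (ˈsta:l).
Foot heads: 2, 4, 6, 8.
Primary stress on the rightmost head = syllable 8.
Secondary stress on 2, 4, 6: lo:.ˌgla.le.ˌri:.su.ˌfe.me:.ˈsta:l.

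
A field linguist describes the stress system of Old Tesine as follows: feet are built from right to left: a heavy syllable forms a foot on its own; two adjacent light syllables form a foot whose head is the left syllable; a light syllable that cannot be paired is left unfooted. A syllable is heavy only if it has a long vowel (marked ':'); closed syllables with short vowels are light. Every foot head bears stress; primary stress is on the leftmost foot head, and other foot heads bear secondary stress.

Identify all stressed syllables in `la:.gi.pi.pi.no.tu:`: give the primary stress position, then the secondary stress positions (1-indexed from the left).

primary 1, secondary 2, 4, 6

Weights: 1 la: H, 2 gi L, 3 pi L, 4 pi L, 5 no L, 6 tu: H.
Parse right to left (heavy = foot alone; LL = one foot; stranded L unfooted): (ˈla:) (ˈgi.pi) (ˈpi.no) (ˈtu:).
Foot heads: 1, 2, 4, 6.
Primary stress on the leftmost head = syllable 1.
Secondary stress on 2, 4, 6: ˈla:.ˌgi.pi.ˌpi.no.ˌtu:.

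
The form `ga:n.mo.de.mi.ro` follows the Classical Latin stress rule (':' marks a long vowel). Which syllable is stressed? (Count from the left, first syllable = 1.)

3

Classical Latin: stress the penult if heavy (long vowel or closed), else the antepenult.
Weights: 3 de L, 4 mi L, 5 ro L.
The penult (syllable 4, mi) is light, so stress falls on the antepenult (syllable 3, de).
Stress on syllable 3: ga:n.mo.ˈde.mi.ro.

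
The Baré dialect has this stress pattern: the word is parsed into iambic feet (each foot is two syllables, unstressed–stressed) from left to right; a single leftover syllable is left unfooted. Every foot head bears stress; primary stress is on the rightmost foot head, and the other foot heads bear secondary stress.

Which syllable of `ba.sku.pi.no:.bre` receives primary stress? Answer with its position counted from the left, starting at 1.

Parse left to right into iambic (σˈσ) feet: (ba.ˈsku) (pi.ˈno:) bre. Syllable 5 is left unfooted.
Foot heads (stressed positions): 2, 4.
End Rule Rightmost: primary stress on the rightmost head = syllable 4.
Primary stress: syllable 4 → ba.sku.pi.ˈno:.bre.

4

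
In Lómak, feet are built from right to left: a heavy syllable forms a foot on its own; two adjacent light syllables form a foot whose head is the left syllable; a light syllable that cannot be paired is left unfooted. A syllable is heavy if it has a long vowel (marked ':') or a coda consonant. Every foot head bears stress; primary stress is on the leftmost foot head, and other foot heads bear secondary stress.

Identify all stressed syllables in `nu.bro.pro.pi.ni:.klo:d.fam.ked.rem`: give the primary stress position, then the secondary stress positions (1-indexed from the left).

primary 1, secondary 3, 5, 6, 7, 8, 9

Weights: 1 nu L, 2 bro L, 3 pro L, 4 pi L, 5 ni: H, 6 klo:d H, 7 fam H, 8 ked H, 9 rem H.
Parse right to left (heavy = foot alone; LL = one foot; stranded L unfooted): (ˈnu.bro) (ˈpro.pi) (ˈni:) (ˈklo:d) (ˈfam) (ˈked) (ˈrem).
Foot heads: 1, 3, 5, 6, 7, 8, 9.
Primary stress on the leftmost head = syllable 1.
Secondary stress on 3, 5, 6, 7, 8, 9: ˈnu.bro.ˌpro.pi.ˌni:.ˌklo:d.ˌfam.ˌked.ˌrem.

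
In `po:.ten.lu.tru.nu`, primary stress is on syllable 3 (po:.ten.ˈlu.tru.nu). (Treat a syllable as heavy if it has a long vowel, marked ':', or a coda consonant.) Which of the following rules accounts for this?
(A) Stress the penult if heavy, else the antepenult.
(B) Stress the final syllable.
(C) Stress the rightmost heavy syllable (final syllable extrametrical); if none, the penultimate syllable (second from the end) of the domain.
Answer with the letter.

Rule A → syllable 3 ✓.
Rule B → syllable 5 (observed: 3).
Rule C → syllable 2 (observed: 3).

A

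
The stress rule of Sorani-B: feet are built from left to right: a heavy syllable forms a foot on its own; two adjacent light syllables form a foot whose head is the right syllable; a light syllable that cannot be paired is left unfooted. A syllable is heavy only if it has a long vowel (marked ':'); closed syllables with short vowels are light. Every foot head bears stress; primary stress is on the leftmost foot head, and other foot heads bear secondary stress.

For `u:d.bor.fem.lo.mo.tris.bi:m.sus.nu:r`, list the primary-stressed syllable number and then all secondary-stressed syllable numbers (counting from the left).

primary 1, secondary 3, 5, 7, 9

Weights: 1 u:d H, 2 bor L, 3 fem L, 4 lo L, 5 mo L, 6 tris L, 7 bi:m H, 8 sus L, 9 nu:r H.
Parse left to right (heavy = foot alone; LL = one foot; stranded L unfooted): (ˈu:d) (bor.ˈfem) (lo.ˈmo) tris (ˈbi:m) sus (ˈnu:r).
Foot heads: 1, 3, 5, 7, 9.
Primary stress on the leftmost head = syllable 1.
Secondary stress on 3, 5, 7, 9: ˈu:d.bor.ˌfem.lo.ˌmo.tris.ˌbi:m.sus.ˌnu:r.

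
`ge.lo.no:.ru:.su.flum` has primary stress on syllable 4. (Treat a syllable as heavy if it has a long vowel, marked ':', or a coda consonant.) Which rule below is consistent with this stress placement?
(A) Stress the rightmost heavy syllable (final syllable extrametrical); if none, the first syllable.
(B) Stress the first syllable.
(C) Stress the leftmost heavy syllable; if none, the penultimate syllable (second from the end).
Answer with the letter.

Rule A → syllable 4 ✓.
Rule B → syllable 1 (observed: 4).
Rule C → syllable 3 (observed: 4).

A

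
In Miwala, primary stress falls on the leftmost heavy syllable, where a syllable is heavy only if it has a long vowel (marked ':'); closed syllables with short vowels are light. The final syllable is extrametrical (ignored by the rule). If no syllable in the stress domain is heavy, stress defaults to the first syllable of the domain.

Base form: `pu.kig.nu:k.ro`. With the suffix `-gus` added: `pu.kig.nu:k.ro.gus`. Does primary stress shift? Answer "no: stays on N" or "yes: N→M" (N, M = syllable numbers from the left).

no: stays on 3

Base `pu.kig.nu:k.ro` (4 syllables):
  The final syllable (4, ro) is extrametrical; the stress domain is syllables 1–3.
  Weights: 1 pu L, 2 kig L, 3 nu:k H.
  Heavy syllables in the domain: 3. The leftmost is syllable 3 (nu:k).
  → primary stress on syllable 3.
Suffixed `pu.kig.nu:k.ro.gus` (5 syllables):
  The final syllable (5, gus) is extrametrical; the stress domain is syllables 1–4.
  Weights: 1 pu L, 2 kig L, 3 nu:k H, 4 ro L.
  Heavy syllables in the domain: 3. The leftmost is syllable 3 (nu:k).
  → primary stress on syllable 3.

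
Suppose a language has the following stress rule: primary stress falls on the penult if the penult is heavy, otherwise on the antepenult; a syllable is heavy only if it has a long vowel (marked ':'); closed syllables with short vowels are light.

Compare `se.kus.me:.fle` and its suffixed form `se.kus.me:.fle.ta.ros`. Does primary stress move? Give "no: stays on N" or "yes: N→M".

Base `se.kus.me:.fle` (4 syllables):
  Weights: 2 kus L, 3 me: H, 4 fle L.
  The penult (syllable 3, me:) is heavy, so it takes stress.
  → primary stress on syllable 3.
Suffixed `se.kus.me:.fle.ta.ros` (6 syllables):
  Weights: 4 fle L, 5 ta L, 6 ros L.
  The penult (syllable 5, ta) is light, so stress falls on the antepenult (syllable 4, fle).
  → primary stress on syllable 4.

yes: 3→4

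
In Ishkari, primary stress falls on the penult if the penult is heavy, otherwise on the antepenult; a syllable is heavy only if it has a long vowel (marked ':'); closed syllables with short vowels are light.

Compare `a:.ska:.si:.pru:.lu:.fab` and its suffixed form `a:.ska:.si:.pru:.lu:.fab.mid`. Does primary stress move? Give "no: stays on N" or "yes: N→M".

Base `a:.ska:.si:.pru:.lu:.fab` (6 syllables):
  Weights: 4 pru: H, 5 lu: H, 6 fab L.
  The penult (syllable 5, lu:) is heavy, so it takes stress.
  → primary stress on syllable 5.
Suffixed `a:.ska:.si:.pru:.lu:.fab.mid` (7 syllables):
  Weights: 5 lu: H, 6 fab L, 7 mid L.
  The penult (syllable 6, fab) is light, so stress falls on the antepenult (syllable 5, lu:).
  → primary stress on syllable 5.

no: stays on 5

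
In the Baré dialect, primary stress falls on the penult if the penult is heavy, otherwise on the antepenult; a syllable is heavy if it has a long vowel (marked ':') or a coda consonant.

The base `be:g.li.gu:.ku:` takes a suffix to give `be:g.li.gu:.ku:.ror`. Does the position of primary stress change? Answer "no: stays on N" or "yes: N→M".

yes: 3→4

Base `be:g.li.gu:.ku:` (4 syllables):
  Weights: 2 li L, 3 gu: H, 4 ku: H.
  The penult (syllable 3, gu:) is heavy, so it takes stress.
  → primary stress on syllable 3.
Suffixed `be:g.li.gu:.ku:.ror` (5 syllables):
  Weights: 3 gu: H, 4 ku: H, 5 ror H.
  The penult (syllable 4, ku:) is heavy, so it takes stress.
  → primary stress on syllable 4.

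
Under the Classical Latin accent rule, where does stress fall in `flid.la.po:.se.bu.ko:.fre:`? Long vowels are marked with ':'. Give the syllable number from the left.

6

Classical Latin: stress the penult if heavy (long vowel or closed), else the antepenult.
Weights: 5 bu L, 6 ko: H, 7 fre: H.
The penult (syllable 6, ko:) is heavy, so it takes stress.
Stress on syllable 6: flid.la.po:.se.bu.ˈko:.fre:.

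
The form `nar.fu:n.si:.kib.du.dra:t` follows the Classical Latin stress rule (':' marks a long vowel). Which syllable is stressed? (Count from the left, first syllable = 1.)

Classical Latin: stress the penult if heavy (long vowel or closed), else the antepenult.
Weights: 4 kib H, 5 du L, 6 dra:t H.
The penult (syllable 5, du) is light, so stress falls on the antepenult (syllable 4, kib).
Stress on syllable 4: nar.fu:n.si:.ˈkib.du.dra:t.

4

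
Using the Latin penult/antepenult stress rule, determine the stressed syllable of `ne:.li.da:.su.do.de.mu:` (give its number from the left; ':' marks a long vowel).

5

Classical Latin: stress the penult if heavy (long vowel or closed), else the antepenult.
Weights: 5 do L, 6 de L, 7 mu: H.
The penult (syllable 6, de) is light, so stress falls on the antepenult (syllable 5, do).
Stress on syllable 5: ne:.li.da:.su.ˈdo.de.mu:.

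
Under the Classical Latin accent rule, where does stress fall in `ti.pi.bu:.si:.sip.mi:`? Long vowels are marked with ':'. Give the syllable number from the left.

Classical Latin: stress the penult if heavy (long vowel or closed), else the antepenult.
Weights: 4 si: H, 5 sip H, 6 mi: H.
The penult (syllable 5, sip) is heavy, so it takes stress.
Stress on syllable 5: ti.pi.bu:.si:.ˈsip.mi:.

5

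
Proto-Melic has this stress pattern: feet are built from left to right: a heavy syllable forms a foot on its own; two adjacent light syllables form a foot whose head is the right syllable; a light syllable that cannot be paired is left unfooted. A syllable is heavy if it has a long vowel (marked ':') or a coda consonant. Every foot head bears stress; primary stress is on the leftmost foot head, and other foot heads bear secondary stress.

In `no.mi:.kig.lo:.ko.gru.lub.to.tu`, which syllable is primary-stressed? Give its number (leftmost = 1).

Weights: 1 no L, 2 mi: H, 3 kig H, 4 lo: H, 5 ko L, 6 gru L, 7 lub H, 8 to L, 9 tu L.
Parse left to right (heavy = foot alone; LL = one foot; stranded L unfooted): no (ˈmi:) (ˈkig) (ˈlo:) (ko.ˈgru) (ˈlub) (to.ˈtu).
Foot heads: 2, 3, 4, 6, 7, 9.
Primary stress on the leftmost head = syllable 2.
Primary stress: syllable 2 → no.ˈmi:.kig.lo:.ko.gru.lub.to.tu.

2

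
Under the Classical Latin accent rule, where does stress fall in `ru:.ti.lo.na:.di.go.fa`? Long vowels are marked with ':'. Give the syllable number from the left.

5

Classical Latin: stress the penult if heavy (long vowel or closed), else the antepenult.
Weights: 5 di L, 6 go L, 7 fa L.
The penult (syllable 6, go) is light, so stress falls on the antepenult (syllable 5, di).
Stress on syllable 5: ru:.ti.lo.na:.ˈdi.go.fa.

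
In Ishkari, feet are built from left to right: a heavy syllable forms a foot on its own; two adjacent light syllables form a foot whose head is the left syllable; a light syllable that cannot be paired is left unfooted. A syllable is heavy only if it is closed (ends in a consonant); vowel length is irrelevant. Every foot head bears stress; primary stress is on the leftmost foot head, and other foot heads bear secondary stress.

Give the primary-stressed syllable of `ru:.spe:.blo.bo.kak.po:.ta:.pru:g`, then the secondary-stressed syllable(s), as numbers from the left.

Weights: 1 ru: L, 2 spe: L, 3 blo L, 4 bo L, 5 kak H, 6 po: L, 7 ta: L, 8 pru:g H.
Parse left to right (heavy = foot alone; LL = one foot; stranded L unfooted): (ˈru:.spe:) (ˈblo.bo) (ˈkak) (ˈpo:.ta:) (ˈpru:g).
Foot heads: 1, 3, 5, 6, 8.
Primary stress on the leftmost head = syllable 1.
Secondary stress on 3, 5, 6, 8: ˈru:.spe:.ˌblo.bo.ˌkak.ˌpo:.ta:.ˌpru:g.

primary 1, secondary 3, 5, 6, 8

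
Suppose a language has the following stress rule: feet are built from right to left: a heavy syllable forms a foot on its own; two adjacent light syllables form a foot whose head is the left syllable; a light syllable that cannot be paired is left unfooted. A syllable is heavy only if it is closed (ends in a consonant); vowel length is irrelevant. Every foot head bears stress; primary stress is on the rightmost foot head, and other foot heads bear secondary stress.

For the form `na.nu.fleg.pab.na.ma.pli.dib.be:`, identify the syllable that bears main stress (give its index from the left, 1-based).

Weights: 1 na L, 2 nu L, 3 fleg H, 4 pab H, 5 na L, 6 ma L, 7 pli L, 8 dib H, 9 be: L.
Parse right to left (heavy = foot alone; LL = one foot; stranded L unfooted): (ˈna.nu) (ˈfleg) (ˈpab) na (ˈma.pli) (ˈdib) be:.
Foot heads: 1, 3, 4, 6, 8.
Primary stress on the rightmost head = syllable 8.
Primary stress: syllable 8 → na.nu.fleg.pab.na.ma.pli.ˈdib.be:.

8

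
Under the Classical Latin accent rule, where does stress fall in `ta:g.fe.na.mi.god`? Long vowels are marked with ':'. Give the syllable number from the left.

3

Classical Latin: stress the penult if heavy (long vowel or closed), else the antepenult.
Weights: 3 na L, 4 mi L, 5 god H.
The penult (syllable 4, mi) is light, so stress falls on the antepenult (syllable 3, na).
Stress on syllable 3: ta:g.fe.ˈna.mi.god.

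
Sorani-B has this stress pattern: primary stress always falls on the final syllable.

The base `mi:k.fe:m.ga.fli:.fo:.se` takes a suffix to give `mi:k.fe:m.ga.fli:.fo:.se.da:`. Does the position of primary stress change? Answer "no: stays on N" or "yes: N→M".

Base `mi:k.fe:m.ga.fli:.fo:.se` (6 syllables):
  The word has 6 syllables; the final syllable is syllable 6 (se).
  → primary stress on syllable 6.
Suffixed `mi:k.fe:m.ga.fli:.fo:.se.da:` (7 syllables):
  The word has 7 syllables; the final syllable is syllable 7 (da:).
  → primary stress on syllable 7.

yes: 6→7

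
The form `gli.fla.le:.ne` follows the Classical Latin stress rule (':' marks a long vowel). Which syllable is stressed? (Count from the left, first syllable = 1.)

Classical Latin: stress the penult if heavy (long vowel or closed), else the antepenult.
Weights: 2 fla L, 3 le: H, 4 ne L.
The penult (syllable 3, le:) is heavy, so it takes stress.
Stress on syllable 3: gli.fla.ˈle:.ne.

3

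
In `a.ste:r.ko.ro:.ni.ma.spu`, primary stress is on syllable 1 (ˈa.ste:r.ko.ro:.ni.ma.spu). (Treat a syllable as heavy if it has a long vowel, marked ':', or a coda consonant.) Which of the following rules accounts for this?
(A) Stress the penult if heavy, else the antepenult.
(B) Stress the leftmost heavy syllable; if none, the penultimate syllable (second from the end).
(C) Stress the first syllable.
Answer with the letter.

C

Rule A → syllable 5 (observed: 1).
Rule B → syllable 2 (observed: 1).
Rule C → syllable 1 ✓.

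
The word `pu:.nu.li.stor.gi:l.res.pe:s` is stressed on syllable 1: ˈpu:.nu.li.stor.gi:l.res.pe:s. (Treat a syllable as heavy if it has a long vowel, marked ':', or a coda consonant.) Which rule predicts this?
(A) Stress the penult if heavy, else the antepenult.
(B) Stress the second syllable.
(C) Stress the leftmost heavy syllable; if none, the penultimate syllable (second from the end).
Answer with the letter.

C

Rule A → syllable 6 (observed: 1).
Rule B → syllable 2 (observed: 1).
Rule C → syllable 1 ✓.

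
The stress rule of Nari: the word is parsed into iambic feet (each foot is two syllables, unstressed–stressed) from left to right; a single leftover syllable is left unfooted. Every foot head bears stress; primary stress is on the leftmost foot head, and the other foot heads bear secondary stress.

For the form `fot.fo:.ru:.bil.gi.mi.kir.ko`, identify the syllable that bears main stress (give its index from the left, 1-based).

2

Parse left to right into iambic (σˈσ) feet: (fot.ˈfo:) (ru:.ˈbil) (gi.ˈmi) (kir.ˈko).
Foot heads (stressed positions): 2, 4, 6, 8.
End Rule Leftmost: primary stress on the leftmost head = syllable 2.
Primary stress: syllable 2 → fot.ˈfo:.ru:.bil.gi.mi.kir.ko.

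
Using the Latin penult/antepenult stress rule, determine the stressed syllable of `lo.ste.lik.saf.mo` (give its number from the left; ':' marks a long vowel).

4

Classical Latin: stress the penult if heavy (long vowel or closed), else the antepenult.
Weights: 3 lik H, 4 saf H, 5 mo L.
The penult (syllable 4, saf) is heavy, so it takes stress.
Stress on syllable 4: lo.ste.lik.ˈsaf.mo.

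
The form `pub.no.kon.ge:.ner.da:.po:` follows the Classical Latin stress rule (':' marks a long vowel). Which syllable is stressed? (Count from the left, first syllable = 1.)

6

Classical Latin: stress the penult if heavy (long vowel or closed), else the antepenult.
Weights: 5 ner H, 6 da: H, 7 po: H.
The penult (syllable 6, da:) is heavy, so it takes stress.
Stress on syllable 6: pub.no.kon.ge:.ner.ˈda:.po:.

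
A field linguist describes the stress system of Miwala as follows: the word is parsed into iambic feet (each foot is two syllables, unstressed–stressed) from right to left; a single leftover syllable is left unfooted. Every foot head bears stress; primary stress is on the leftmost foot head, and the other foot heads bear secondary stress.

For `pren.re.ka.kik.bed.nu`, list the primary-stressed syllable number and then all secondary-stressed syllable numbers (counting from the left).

Parse right to left into iambic (σˈσ) feet: (pren.ˈre) (ka.ˈkik) (bed.ˈnu).
Foot heads (stressed positions): 2, 4, 6.
End Rule Leftmost: primary stress on the leftmost head = syllable 2.
Secondary stress on 4, 6: pren.ˈre.ka.ˌkik.bed.ˌnu.

primary 2, secondary 4, 6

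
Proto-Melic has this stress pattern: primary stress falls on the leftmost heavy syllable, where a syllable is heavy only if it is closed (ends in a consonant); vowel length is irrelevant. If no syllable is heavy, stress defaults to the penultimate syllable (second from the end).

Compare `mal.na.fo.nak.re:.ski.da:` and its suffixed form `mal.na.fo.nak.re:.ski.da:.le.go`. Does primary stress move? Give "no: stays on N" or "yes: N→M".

Base `mal.na.fo.nak.re:.ski.da:` (7 syllables):
  Weights: 1 mal H, 2 na L, 3 fo L, 4 nak H, 5 re: L, 6 ski L, 7 da: L.
  Heavy syllables in the domain: 1, 4. The leftmost is syllable 1 (mal).
  → primary stress on syllable 1.
Suffixed `mal.na.fo.nak.re:.ski.da:.le.go` (9 syllables):
  Weights: 1 mal H, 2 na L, 3 fo L, 4 nak H, 5 re: L, 6 ski L, 7 da: L, 8 le L, 9 go L.
  Heavy syllables in the domain: 1, 4. The leftmost is syllable 1 (mal).
  → primary stress on syllable 1.

no: stays on 1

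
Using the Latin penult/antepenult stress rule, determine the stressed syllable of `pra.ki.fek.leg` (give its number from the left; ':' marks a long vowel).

Classical Latin: stress the penult if heavy (long vowel or closed), else the antepenult.
Weights: 2 ki L, 3 fek H, 4 leg H.
The penult (syllable 3, fek) is heavy, so it takes stress.
Stress on syllable 3: pra.ki.ˈfek.leg.

3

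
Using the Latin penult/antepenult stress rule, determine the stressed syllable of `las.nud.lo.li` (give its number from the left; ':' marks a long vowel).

Classical Latin: stress the penult if heavy (long vowel or closed), else the antepenult.
Weights: 2 nud H, 3 lo L, 4 li L.
The penult (syllable 3, lo) is light, so stress falls on the antepenult (syllable 2, nud).
Stress on syllable 2: las.ˈnud.lo.li.

2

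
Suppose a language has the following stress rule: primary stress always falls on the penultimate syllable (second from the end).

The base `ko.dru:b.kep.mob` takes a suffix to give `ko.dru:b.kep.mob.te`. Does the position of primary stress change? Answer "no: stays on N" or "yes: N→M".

yes: 3→4

Base `ko.dru:b.kep.mob` (4 syllables):
  The word has 4 syllables; the penultimate syllable (second from the end) is syllable 3 (kep).
  → primary stress on syllable 3.
Suffixed `ko.dru:b.kep.mob.te` (5 syllables):
  The word has 5 syllables; the penultimate syllable (second from the end) is syllable 4 (mob).
  → primary stress on syllable 4.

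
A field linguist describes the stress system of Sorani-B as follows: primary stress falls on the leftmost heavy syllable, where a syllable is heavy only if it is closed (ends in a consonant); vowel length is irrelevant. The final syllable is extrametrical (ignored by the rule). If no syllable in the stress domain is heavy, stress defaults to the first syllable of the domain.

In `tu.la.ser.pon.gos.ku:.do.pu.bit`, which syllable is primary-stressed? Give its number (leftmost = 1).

3

The final syllable (9, bit) is extrametrical; the stress domain is syllables 1–8.
Weights: 1 tu L, 2 la L, 3 ser H, 4 pon H, 5 gos H, 6 ku: L, 7 do L, 8 pu L.
Heavy syllables in the domain: 3, 4, 5. The leftmost is syllable 3 (ser).
Primary stress: syllable 3 → tu.la.ˈser.pon.gos.ku:.do.pu.bit.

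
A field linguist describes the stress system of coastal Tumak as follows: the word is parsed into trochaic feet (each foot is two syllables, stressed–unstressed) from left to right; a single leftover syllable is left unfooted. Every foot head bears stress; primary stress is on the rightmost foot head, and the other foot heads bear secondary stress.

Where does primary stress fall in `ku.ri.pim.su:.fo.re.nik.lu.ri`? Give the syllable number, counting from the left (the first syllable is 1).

Parse left to right into trochaic (ˈσσ) feet: (ˈku.ri) (ˈpim.su:) (ˈfo.re) (ˈnik.lu) ri. Syllable 9 is left unfooted.
Foot heads (stressed positions): 1, 3, 5, 7.
End Rule Rightmost: primary stress on the rightmost head = syllable 7.
Primary stress: syllable 7 → ku.ri.pim.su:.fo.re.ˈnik.lu.ri.

7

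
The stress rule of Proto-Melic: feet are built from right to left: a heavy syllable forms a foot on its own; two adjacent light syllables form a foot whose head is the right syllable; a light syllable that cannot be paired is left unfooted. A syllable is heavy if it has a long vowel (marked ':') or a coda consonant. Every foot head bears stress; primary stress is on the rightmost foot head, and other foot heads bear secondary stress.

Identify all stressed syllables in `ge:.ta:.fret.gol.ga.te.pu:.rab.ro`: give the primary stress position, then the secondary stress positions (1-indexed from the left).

primary 8, secondary 1, 2, 3, 4, 6, 7

Weights: 1 ge: H, 2 ta: H, 3 fret H, 4 gol H, 5 ga L, 6 te L, 7 pu: H, 8 rab H, 9 ro L.
Parse right to left (heavy = foot alone; LL = one foot; stranded L unfooted): (ˈge:) (ˈta:) (ˈfret) (ˈgol) (ga.ˈte) (ˈpu:) (ˈrab) ro.
Foot heads: 1, 2, 3, 4, 6, 7, 8.
Primary stress on the rightmost head = syllable 8.
Secondary stress on 1, 2, 3, 4, 6, 7: ˌge:.ˌta:.ˌfret.ˌgol.ga.ˌte.ˌpu:.ˈrab.ro.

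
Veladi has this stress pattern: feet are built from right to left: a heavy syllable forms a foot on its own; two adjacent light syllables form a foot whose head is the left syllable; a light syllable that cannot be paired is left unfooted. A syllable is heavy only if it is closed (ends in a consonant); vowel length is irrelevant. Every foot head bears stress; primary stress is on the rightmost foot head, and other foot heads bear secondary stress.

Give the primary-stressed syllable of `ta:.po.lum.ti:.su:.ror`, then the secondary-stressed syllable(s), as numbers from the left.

Weights: 1 ta: L, 2 po L, 3 lum H, 4 ti: L, 5 su: L, 6 ror H.
Parse right to left (heavy = foot alone; LL = one foot; stranded L unfooted): (ˈta:.po) (ˈlum) (ˈti:.su:) (ˈror).
Foot heads: 1, 3, 4, 6.
Primary stress on the rightmost head = syllable 6.
Secondary stress on 1, 3, 4: ˌta:.po.ˌlum.ˌti:.su:.ˈror.

primary 6, secondary 1, 3, 4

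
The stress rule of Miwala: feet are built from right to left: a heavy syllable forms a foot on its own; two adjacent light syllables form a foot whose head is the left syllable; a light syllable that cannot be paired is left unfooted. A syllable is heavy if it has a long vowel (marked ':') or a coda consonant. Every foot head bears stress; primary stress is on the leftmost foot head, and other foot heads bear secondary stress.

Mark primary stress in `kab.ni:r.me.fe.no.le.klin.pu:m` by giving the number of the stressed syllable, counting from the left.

1

Weights: 1 kab H, 2 ni:r H, 3 me L, 4 fe L, 5 no L, 6 le L, 7 klin H, 8 pu:m H.
Parse right to left (heavy = foot alone; LL = one foot; stranded L unfooted): (ˈkab) (ˈni:r) (ˈme.fe) (ˈno.le) (ˈklin) (ˈpu:m).
Foot heads: 1, 2, 3, 5, 7, 8.
Primary stress on the leftmost head = syllable 1.
Primary stress: syllable 1 → ˈkab.ni:r.me.fe.no.le.klin.pu:m.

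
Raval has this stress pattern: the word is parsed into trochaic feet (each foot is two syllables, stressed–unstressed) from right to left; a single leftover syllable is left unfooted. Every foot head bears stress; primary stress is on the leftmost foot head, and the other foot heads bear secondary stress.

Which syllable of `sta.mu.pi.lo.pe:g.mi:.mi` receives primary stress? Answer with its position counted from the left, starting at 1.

2

Parse right to left into trochaic (ˈσσ) feet: sta (ˈmu.pi) (ˈlo.pe:g) (ˈmi:.mi). Syllable 1 is left unfooted.
Foot heads (stressed positions): 2, 4, 6.
End Rule Leftmost: primary stress on the leftmost head = syllable 2.
Primary stress: syllable 2 → sta.ˈmu.pi.lo.pe:g.mi:.mi.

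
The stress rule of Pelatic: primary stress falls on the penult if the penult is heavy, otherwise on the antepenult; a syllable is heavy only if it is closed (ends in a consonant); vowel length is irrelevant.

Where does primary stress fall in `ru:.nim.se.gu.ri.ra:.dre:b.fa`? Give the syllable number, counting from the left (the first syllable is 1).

7

Weights: 6 ra: L, 7 dre:b H, 8 fa L.
The penult (syllable 7, dre:b) is heavy, so it takes stress.
Primary stress: syllable 7 → ru:.nim.se.gu.ri.ra:.ˈdre:b.fa.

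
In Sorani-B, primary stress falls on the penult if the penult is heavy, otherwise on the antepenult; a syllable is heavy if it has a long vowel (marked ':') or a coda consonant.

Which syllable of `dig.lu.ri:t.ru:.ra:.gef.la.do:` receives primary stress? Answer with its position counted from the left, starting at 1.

6

Weights: 6 gef H, 7 la L, 8 do: H.
The penult (syllable 7, la) is light, so stress falls on the antepenult (syllable 6, gef).
Primary stress: syllable 6 → dig.lu.ri:t.ru:.ra:.ˈgef.la.do:.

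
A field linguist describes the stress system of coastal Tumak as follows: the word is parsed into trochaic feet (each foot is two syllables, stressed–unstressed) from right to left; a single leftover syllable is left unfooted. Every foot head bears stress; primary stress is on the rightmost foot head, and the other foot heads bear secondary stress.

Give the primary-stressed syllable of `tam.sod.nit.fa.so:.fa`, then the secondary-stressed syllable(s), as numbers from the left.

primary 5, secondary 1, 3

Parse right to left into trochaic (ˈσσ) feet: (ˈtam.sod) (ˈnit.fa) (ˈso:.fa).
Foot heads (stressed positions): 1, 3, 5.
End Rule Rightmost: primary stress on the rightmost head = syllable 5.
Secondary stress on 1, 3: ˌtam.sod.ˌnit.fa.ˈso:.fa.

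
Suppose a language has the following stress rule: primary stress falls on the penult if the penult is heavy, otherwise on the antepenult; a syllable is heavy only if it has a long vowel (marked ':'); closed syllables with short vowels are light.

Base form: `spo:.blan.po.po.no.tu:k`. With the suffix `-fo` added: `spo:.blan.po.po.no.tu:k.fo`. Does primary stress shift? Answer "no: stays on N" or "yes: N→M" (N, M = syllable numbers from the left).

Base `spo:.blan.po.po.no.tu:k` (6 syllables):
  Weights: 4 po L, 5 no L, 6 tu:k H.
  The penult (syllable 5, no) is light, so stress falls on the antepenult (syllable 4, po).
  → primary stress on syllable 4.
Suffixed `spo:.blan.po.po.no.tu:k.fo` (7 syllables):
  Weights: 5 no L, 6 tu:k H, 7 fo L.
  The penult (syllable 6, tu:k) is heavy, so it takes stress.
  → primary stress on syllable 6.

yes: 4→6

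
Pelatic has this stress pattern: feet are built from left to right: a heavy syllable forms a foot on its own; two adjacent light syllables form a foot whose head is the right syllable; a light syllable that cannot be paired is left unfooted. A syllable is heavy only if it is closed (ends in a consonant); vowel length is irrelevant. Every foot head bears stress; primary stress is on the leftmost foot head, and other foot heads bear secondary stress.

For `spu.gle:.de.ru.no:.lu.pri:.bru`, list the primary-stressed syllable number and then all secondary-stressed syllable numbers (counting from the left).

primary 2, secondary 4, 6, 8

Weights: 1 spu L, 2 gle: L, 3 de L, 4 ru L, 5 no: L, 6 lu L, 7 pri: L, 8 bru L.
Parse left to right (heavy = foot alone; LL = one foot; stranded L unfooted): (spu.ˈgle:) (de.ˈru) (no:.ˈlu) (pri:.ˈbru).
Foot heads: 2, 4, 6, 8.
Primary stress on the leftmost head = syllable 2.
Secondary stress on 4, 6, 8: spu.ˈgle:.de.ˌru.no:.ˌlu.pri:.ˌbru.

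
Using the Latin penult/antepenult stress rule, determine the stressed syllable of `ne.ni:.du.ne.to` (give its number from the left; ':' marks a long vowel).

Classical Latin: stress the penult if heavy (long vowel or closed), else the antepenult.
Weights: 3 du L, 4 ne L, 5 to L.
The penult (syllable 4, ne) is light, so stress falls on the antepenult (syllable 3, du).
Stress on syllable 3: ne.ni:.ˈdu.ne.to.

3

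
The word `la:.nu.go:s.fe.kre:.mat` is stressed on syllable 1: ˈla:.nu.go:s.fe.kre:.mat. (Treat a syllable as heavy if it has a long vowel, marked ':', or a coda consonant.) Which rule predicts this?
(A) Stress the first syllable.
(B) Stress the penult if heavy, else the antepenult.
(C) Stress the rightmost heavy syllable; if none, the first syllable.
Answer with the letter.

Rule A → syllable 1 ✓.
Rule B → syllable 5 (observed: 1).
Rule C → syllable 6 (observed: 1).

A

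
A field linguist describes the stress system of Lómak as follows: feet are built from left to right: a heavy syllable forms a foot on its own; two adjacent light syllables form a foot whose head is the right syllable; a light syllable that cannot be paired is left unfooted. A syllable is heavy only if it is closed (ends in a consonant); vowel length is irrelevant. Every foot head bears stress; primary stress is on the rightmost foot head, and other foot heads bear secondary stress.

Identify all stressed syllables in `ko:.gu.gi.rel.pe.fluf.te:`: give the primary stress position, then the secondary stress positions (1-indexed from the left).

primary 6, secondary 2, 4

Weights: 1 ko: L, 2 gu L, 3 gi L, 4 rel H, 5 pe L, 6 fluf H, 7 te: L.
Parse left to right (heavy = foot alone; LL = one foot; stranded L unfooted): (ko:.ˈgu) gi (ˈrel) pe (ˈfluf) te:.
Foot heads: 2, 4, 6.
Primary stress on the rightmost head = syllable 6.
Secondary stress on 2, 4: ko:.ˌgu.gi.ˌrel.pe.ˈfluf.te:.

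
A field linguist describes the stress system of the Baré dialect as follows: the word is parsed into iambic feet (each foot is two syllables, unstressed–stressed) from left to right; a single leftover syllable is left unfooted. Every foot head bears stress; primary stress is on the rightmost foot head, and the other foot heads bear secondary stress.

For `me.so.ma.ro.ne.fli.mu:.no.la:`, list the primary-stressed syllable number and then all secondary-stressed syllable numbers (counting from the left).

Parse left to right into iambic (σˈσ) feet: (me.ˈso) (ma.ˈro) (ne.ˈfli) (mu:.ˈno) la:. Syllable 9 is left unfooted.
Foot heads (stressed positions): 2, 4, 6, 8.
End Rule Rightmost: primary stress on the rightmost head = syllable 8.
Secondary stress on 2, 4, 6: me.ˌso.ma.ˌro.ne.ˌfli.mu:.ˈno.la:.

primary 8, secondary 2, 4, 6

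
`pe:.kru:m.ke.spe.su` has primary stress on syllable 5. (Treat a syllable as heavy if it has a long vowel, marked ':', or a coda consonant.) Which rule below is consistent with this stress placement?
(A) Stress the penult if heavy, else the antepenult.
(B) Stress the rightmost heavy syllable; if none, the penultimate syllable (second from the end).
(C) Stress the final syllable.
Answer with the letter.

C

Rule A → syllable 3 (observed: 5).
Rule B → syllable 2 (observed: 5).
Rule C → syllable 5 ✓.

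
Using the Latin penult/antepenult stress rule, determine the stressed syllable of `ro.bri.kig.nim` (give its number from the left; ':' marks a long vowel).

3

Classical Latin: stress the penult if heavy (long vowel or closed), else the antepenult.
Weights: 2 bri L, 3 kig H, 4 nim H.
The penult (syllable 3, kig) is heavy, so it takes stress.
Stress on syllable 3: ro.bri.ˈkig.nim.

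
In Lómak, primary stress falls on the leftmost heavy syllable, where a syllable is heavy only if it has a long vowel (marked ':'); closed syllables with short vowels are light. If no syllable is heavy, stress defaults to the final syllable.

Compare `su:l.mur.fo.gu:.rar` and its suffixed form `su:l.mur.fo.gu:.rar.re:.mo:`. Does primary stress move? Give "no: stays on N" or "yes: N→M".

no: stays on 1

Base `su:l.mur.fo.gu:.rar` (5 syllables):
  Weights: 1 su:l H, 2 mur L, 3 fo L, 4 gu: H, 5 rar L.
  Heavy syllables in the domain: 1, 4. The leftmost is syllable 1 (su:l).
  → primary stress on syllable 1.
Suffixed `su:l.mur.fo.gu:.rar.re:.mo:` (7 syllables):
  Weights: 1 su:l H, 2 mur L, 3 fo L, 4 gu: H, 5 rar L, 6 re: H, 7 mo: H.
  Heavy syllables in the domain: 1, 4, 6, 7. The leftmost is syllable 1 (su:l).
  → primary stress on syllable 1.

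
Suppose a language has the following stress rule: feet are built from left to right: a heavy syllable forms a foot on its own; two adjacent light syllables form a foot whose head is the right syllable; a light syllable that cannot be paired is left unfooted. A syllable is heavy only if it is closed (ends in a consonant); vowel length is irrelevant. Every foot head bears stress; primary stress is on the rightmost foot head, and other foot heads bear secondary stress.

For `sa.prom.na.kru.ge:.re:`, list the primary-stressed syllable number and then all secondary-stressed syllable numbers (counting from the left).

Weights: 1 sa L, 2 prom H, 3 na L, 4 kru L, 5 ge: L, 6 re: L.
Parse left to right (heavy = foot alone; LL = one foot; stranded L unfooted): sa (ˈprom) (na.ˈkru) (ge:.ˈre:).
Foot heads: 2, 4, 6.
Primary stress on the rightmost head = syllable 6.
Secondary stress on 2, 4: sa.ˌprom.na.ˌkru.ge:.ˈre:.

primary 6, secondary 2, 4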